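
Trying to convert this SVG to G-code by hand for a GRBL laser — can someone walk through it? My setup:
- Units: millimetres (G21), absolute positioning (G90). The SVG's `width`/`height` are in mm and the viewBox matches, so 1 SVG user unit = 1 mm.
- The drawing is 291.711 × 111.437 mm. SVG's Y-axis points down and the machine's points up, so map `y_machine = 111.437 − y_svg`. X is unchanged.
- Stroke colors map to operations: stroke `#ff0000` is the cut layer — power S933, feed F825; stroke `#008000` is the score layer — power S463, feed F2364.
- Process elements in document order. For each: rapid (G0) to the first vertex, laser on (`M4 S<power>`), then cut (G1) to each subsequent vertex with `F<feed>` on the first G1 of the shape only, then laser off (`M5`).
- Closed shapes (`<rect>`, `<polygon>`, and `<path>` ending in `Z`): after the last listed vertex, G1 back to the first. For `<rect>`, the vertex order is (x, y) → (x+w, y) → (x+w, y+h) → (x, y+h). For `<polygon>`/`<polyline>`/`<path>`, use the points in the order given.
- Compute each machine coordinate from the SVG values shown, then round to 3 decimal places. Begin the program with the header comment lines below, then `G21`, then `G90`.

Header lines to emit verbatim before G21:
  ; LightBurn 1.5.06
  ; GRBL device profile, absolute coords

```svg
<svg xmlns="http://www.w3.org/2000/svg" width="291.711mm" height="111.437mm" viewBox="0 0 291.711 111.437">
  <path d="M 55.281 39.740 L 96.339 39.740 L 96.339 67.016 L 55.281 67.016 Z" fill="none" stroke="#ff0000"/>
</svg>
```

1 u = 1 mm; y_m = 111.437 − y.

[1] `<path>` rectangle, #ff0000→cut S933 F825: (55.281,71.697) → (96.339,71.697) → (96.339,44.421) → (55.281,44.421) → (55.281,71.697) (closed)

; LightBurn 1.5.06
; GRBL device profile, absolute coords
G21
G90
G0 X55.281 Y71.697
M4 S933
G1 X96.339 Y71.697 F825
G1 X96.339 Y44.421
G1 X55.281 Y44.421
G1 X55.281 Y71.697
M5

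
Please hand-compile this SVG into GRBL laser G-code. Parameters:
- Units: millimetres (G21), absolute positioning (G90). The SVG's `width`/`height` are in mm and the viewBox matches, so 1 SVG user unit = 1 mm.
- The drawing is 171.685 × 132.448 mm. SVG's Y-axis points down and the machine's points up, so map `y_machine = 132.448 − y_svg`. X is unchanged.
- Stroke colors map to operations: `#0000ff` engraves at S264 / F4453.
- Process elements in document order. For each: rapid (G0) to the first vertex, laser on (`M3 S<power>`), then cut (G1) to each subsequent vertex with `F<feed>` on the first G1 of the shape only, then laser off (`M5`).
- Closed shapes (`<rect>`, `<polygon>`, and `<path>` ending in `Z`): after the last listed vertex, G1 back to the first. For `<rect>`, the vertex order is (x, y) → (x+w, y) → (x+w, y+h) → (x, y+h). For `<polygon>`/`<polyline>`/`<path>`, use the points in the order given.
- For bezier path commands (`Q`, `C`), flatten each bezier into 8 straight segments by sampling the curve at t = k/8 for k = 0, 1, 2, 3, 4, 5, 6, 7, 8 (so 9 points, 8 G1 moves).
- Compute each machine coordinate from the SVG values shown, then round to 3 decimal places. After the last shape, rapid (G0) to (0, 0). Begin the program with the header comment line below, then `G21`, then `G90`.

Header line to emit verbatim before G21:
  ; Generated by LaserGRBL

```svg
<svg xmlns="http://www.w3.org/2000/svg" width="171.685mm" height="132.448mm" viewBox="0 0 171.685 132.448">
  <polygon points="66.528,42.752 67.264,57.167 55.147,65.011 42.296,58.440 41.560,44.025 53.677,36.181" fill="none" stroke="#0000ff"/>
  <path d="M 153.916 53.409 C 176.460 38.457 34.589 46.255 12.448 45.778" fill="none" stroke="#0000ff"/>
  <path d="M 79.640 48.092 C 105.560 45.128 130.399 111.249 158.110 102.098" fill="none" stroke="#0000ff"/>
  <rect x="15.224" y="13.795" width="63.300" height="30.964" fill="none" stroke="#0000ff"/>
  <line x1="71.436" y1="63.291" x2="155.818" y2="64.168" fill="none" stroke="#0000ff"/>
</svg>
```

Since the viewBox matches the mm dimensions, user units are millimetres directly. The only transform is the Y-flip y_m = 132.448 − y_svg.

Shape 1 is a regular polygon drawn with `<polygon>`. Its stroke #0000ff means engrave at S264, F4453. After flipping Y the toolpath is (66.528,89.696) → (67.264,75.281) → (55.147,67.437) → (42.296,74.008) → (41.560,88.423) → (53.677,96.267) → (66.528,89.696), returning to the start.

Shape 2 is a cubic bezier drawn with `<path>`. Its stroke #0000ff means engrave at S264, F4453. After flipping Y the toolpath is (153.916,79.039) → (155.218,83.640) → (144.436,86.472) → (124.900,87.898) → (99.939,88.283) → (72.884,87.988) → (47.063,87.379) → (25.808,86.818) → (12.448,86.670).

Shape 3 is a cubic bezier drawn with `<path>`. Its stroke #0000ff means engrave at S264, F4453. After flipping Y the toolpath is (79.640,84.356) → (89.317,82.511) → (98.939,75.881) → (108.552,66.158) → (118.203,55.033) → (127.938,44.198) → (137.803,35.345) → (147.845,30.165) → (158.110,30.350).

Shape 4 is a rectangle drawn with `<rect>`. Its stroke #0000ff means engrave at S264, F4453. After flipping Y the toolpath is (15.224,118.653) → (78.524,118.653) → (78.524,87.689) → (15.224,87.689) → (15.224,118.653), returning to the start.

Shape 5 is a line segment drawn with `<line>`. Its stroke #0000ff means engrave at S264, F4453. After flipping Y the toolpath is (71.436,69.157) → (155.818,68.280).

; Generated by LaserGRBL
G21
G90
G0 X66.528 Y89.696
M3 S264
G1 X67.264 Y75.281 F4453
G1 X55.147 Y67.437
G1 X42.296 Y74.008
G1 X41.560 Y88.423
G1 X53.677 Y96.267
G1 X66.528 Y89.696
M5
G0 X153.916 Y79.039
M3 S264
G1 X155.218 Y83.640 F4453
G1 X144.436 Y86.472
G1 X124.900 Y87.898
G1 X99.939 Y88.283
G1 X72.884 Y87.988
G1 X47.063 Y87.379
G1 X25.808 Y86.818
G1 X12.448 Y86.670
M5
G0 X79.640 Y84.356
M3 S264
G1 X89.317 Y82.511 F4453
G1 X98.939 Y75.881
G1 X108.552 Y66.158
G1 X118.203 Y55.033
G1 X127.938 Y44.198
G1 X137.803 Y35.345
G1 X147.845 Y30.165
G1 X158.110 Y30.350
M5
G0 X15.224 Y118.653
M3 S264
G1 X78.524 Y118.653 F4453
G1 X78.524 Y87.689
G1 X15.224 Y87.689
G1 X15.224 Y118.653
M5
G0 X71.436 Y69.157
M3 S264
G1 X155.818 Y68.280 F4453
M5
G0 X0.000 Y0.000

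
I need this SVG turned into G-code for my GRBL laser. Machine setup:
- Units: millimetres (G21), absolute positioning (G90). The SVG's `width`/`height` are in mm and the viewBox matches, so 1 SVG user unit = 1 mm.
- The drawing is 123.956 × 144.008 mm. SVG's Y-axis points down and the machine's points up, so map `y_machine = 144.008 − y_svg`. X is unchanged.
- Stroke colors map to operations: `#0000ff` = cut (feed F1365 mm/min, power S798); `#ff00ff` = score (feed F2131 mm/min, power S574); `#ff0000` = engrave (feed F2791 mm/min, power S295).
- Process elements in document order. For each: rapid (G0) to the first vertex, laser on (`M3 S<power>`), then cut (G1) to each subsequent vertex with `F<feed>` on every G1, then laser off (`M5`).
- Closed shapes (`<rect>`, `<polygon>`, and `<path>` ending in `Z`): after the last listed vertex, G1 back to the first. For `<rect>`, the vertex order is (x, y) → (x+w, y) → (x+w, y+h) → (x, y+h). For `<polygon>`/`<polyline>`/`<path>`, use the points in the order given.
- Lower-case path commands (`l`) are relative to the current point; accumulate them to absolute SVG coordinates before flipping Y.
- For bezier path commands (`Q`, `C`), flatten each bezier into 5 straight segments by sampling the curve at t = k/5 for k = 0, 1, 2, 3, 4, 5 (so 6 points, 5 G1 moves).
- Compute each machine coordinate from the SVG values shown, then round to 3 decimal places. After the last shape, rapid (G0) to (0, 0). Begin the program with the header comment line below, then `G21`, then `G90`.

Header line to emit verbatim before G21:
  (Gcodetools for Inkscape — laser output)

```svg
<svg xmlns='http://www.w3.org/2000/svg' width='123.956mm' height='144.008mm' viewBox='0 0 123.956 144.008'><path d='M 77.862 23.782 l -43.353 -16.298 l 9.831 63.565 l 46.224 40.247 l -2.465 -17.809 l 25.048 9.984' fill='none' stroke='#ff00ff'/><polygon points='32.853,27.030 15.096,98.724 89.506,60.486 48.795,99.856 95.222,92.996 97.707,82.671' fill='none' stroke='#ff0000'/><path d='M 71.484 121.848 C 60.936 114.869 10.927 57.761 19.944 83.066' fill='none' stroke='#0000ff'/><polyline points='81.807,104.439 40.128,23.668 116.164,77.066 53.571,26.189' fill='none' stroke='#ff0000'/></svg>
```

Since the viewBox matches the mm dimensions, user units are millimetres directly. The only transform is the Y-flip y_m = 144.008 − y_svg.

Shape 1 is a open polyline drawn with `<path>`. Its stroke #ff00ff means score at S574, F2131. After flipping Y the toolpath is (77.862,120.226) → (34.509,136.524) → (44.340,72.959) → (90.564,32.712) → (88.099,50.521) → (113.147,40.537).

Shape 2 is a closed polygon drawn with `<polygon>`. Its stroke #ff0000 means engrave at S295, F2791. After flipping Y the toolpath is (32.853,116.978) → (15.096,45.284) → (89.506,83.522) → (48.795,44.152) → (95.222,51.012) → (97.707,61.337) → (32.853,116.978), returning to the start.

Shape 3 is a cubic bezier drawn with `<path>`. Its stroke #0000ff means cut at S798, F1365. After flipping Y the toolpath is (71.484,22.160) → (61.208,31.303) → (46.188,46.114) → (31.153,60.232) → (20.829,67.296) → (19.944,60.942).

Shape 4 is a open polyline drawn with `<polyline>`. Its stroke #ff0000 means engrave at S295, F2791. After flipping Y the toolpath is (81.807,39.569) → (40.128,120.340) → (116.164,66.942) → (53.571,117.819).

(Gcodetools for Inkscape — laser output)
G21
G90
G0 X77.862 Y120.226
M3 S574
G1 X34.509 Y136.524 F2131
G1 X44.340 Y72.959 F2131
G1 X90.564 Y32.712 F2131
G1 X88.099 Y50.521 F2131
G1 X113.147 Y40.537 F2131
M5
G0 X32.853 Y116.978
M3 S295
G1 X15.096 Y45.284 F2791
G1 X89.506 Y83.522 F2791
G1 X48.795 Y44.152 F2791
G1 X95.222 Y51.012 F2791
G1 X97.707 Y61.337 F2791
G1 X32.853 Y116.978 F2791
M5
G0 X71.484 Y22.160
M3 S798
G1 X61.208 Y31.303 F1365
G1 X46.188 Y46.114 F1365
G1 X31.153 Y60.232 F1365
G1 X20.829 Y67.296 F1365
G1 X19.944 Y60.942 F1365
M5
G0 X81.807 Y39.569
M3 S295
G1 X40.128 Y120.340 F2791
G1 X116.164 Y66.942 F2791
G1 X53.571 Y117.819 F2791
M5
G0 X0.000 Y0.000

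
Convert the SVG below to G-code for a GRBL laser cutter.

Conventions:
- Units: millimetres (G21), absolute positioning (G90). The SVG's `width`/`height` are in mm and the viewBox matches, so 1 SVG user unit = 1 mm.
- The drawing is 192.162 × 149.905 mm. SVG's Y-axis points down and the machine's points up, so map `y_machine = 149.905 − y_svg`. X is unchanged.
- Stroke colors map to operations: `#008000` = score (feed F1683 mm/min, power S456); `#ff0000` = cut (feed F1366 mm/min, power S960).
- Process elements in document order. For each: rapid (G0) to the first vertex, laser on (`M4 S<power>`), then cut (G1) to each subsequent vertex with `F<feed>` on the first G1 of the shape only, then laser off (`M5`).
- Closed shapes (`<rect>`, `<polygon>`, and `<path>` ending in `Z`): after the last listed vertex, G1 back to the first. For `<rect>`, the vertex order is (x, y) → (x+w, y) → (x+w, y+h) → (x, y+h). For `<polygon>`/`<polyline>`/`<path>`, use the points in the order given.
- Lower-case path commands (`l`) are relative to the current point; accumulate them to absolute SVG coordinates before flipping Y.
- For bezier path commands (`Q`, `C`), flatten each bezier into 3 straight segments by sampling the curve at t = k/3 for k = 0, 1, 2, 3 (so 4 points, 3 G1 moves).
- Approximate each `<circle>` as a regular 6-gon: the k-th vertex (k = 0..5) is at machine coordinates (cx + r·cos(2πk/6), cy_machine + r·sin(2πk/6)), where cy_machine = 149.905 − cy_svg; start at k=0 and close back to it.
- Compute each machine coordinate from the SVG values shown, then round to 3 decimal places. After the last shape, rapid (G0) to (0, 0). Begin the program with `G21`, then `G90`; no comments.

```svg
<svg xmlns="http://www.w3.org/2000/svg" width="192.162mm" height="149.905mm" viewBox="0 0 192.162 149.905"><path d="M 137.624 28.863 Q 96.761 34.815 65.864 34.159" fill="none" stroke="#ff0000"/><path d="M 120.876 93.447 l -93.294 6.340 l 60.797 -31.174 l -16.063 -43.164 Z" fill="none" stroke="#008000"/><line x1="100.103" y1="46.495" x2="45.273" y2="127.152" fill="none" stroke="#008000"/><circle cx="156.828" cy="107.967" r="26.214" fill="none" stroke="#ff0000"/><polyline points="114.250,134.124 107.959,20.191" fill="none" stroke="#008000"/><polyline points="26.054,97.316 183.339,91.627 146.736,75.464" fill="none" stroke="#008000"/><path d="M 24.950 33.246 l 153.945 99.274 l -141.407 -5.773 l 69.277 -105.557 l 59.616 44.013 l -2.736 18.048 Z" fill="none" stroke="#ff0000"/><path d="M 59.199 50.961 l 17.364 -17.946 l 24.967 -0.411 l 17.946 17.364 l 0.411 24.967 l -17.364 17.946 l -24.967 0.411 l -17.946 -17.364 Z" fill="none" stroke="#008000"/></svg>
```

1 u = 1 mm; y_m = 149.905 − y.

[1] `<path>` quadratic bezier, #ff0000→cut S960 F1366: (137.624,121.042) → (111.489,117.808) → (87.569,116.043) → (65.864,115.746)

[2] `<path>` closed polygon, #008000→score S456 F1683: (120.876,56.458) → (27.582,50.118) → (88.379,81.292) → (72.316,124.456) → (120.876,56.458) (closed)

[3] `<line>` line segment, #008000→score S456 F1683: (100.103,103.410) → (45.273,22.753)

[4] `<circle>` circle, #ff0000→cut S960 F1366: (183.042,41.938) → (169.935,64.640) → (143.721,64.640) → (130.614,41.938) → (143.721,19.236) → (169.935,19.236) → (183.042,41.938) (closed)

[5] `<polyline>` line segment, #008000→score S456 F1683: (114.250,15.781) → (107.959,129.714)

[6] `<polyline>` open polyline, #008000→score S456 F1683: (26.054,52.589) → (183.339,58.278) → (146.736,74.441)

[7] `<path>` closed polygon, #ff0000→cut S960 F1366: (24.950,116.659) → (178.895,17.385) → (37.488,23.158) → (106.765,128.715) → (166.381,84.702) → (163.645,66.654) → (24.950,116.659) (closed)

[8] `<path>` regular polygon, #008000→score S456 F1683: (59.199,98.944) → (76.563,116.890) → (101.530,117.301) → (119.476,99.937) → (119.887,74.970) → (102.523,57.024) → (77.556,56.613) → (59.610,73.977) → (59.199,98.944) (closed)

G21
G90
G0 X137.624 Y121.042
M4 S960
G1 X111.489 Y117.808 F1366
G1 X87.569 Y116.043
G1 X65.864 Y115.746
M5
G0 X120.876 Y56.458
M4 S456
G1 X27.582 Y50.118 F1683
G1 X88.379 Y81.292
G1 X72.316 Y124.456
G1 X120.876 Y56.458
M5
G0 X100.103 Y103.410
M4 S456
G1 X45.273 Y22.753 F1683
M5
G0 X183.042 Y41.938
M4 S960
G1 X169.935 Y64.640 F1366
G1 X143.721 Y64.640
G1 X130.614 Y41.938
G1 X143.721 Y19.236
G1 X169.935 Y19.236
G1 X183.042 Y41.938
M5
G0 X114.250 Y15.781
M4 S456
G1 X107.959 Y129.714 F1683
M5
G0 X26.054 Y52.589
M4 S456
G1 X183.339 Y58.278 F1683
G1 X146.736 Y74.441
M5
G0 X24.950 Y116.659
M4 S960
G1 X178.895 Y17.385 F1366
G1 X37.488 Y23.158
G1 X106.765 Y128.715
G1 X166.381 Y84.702
G1 X163.645 Y66.654
G1 X24.950 Y116.659
M5
G0 X59.199 Y98.944
M4 S456
G1 X76.563 Y116.890 F1683
G1 X101.530 Y117.301
G1 X119.476 Y99.937
G1 X119.887 Y74.970
G1 X102.523 Y57.024
G1 X77.556 Y56.613
G1 X59.610 Y73.977
G1 X59.199 Y98.944
M5
G0 X0.000 Y0.000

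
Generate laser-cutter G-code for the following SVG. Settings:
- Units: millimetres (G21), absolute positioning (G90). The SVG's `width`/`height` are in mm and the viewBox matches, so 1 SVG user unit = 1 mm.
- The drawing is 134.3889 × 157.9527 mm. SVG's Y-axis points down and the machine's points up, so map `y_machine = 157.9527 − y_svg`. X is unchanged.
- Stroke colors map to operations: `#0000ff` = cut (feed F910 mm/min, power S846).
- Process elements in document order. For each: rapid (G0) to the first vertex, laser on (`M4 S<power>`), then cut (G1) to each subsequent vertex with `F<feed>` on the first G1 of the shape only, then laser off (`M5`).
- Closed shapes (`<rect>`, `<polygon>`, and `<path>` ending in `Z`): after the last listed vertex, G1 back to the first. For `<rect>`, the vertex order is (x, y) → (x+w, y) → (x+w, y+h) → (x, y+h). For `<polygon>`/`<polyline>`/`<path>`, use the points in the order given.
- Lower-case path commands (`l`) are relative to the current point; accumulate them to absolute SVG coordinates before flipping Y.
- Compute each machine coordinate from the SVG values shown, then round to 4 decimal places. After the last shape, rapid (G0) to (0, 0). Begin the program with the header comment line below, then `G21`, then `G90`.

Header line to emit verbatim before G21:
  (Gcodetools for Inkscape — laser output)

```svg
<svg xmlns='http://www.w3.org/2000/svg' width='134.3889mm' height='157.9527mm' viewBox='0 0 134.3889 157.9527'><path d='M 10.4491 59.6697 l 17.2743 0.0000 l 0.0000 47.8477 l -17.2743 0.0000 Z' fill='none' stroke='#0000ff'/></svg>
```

(Gcodetools for Inkscape — laser output)
G21
G90
G0 X10.4491 Y98.2830
M4 S846
G1 X27.7234 Y98.2830 F910
G1 X27.7234 Y50.4353
G1 X10.4491 Y50.4353
G1 X10.4491 Y98.2830
M5
G0 X0.0000 Y0.0000

Since the viewBox matches the mm dimensions, user units are millimetres directly. The only transform is the Y-flip y_m = 157.9527 − y_svg.

Shape 1 is a rectangle drawn with `<path>`. Its stroke #0000ff means cut at S846, F910. After flipping Y the toolpath is (10.4491,98.2830) → (27.7234,98.2830) → (27.7234,50.4353) → (10.4491,50.4353) → (10.4491,98.2830), returning to the start.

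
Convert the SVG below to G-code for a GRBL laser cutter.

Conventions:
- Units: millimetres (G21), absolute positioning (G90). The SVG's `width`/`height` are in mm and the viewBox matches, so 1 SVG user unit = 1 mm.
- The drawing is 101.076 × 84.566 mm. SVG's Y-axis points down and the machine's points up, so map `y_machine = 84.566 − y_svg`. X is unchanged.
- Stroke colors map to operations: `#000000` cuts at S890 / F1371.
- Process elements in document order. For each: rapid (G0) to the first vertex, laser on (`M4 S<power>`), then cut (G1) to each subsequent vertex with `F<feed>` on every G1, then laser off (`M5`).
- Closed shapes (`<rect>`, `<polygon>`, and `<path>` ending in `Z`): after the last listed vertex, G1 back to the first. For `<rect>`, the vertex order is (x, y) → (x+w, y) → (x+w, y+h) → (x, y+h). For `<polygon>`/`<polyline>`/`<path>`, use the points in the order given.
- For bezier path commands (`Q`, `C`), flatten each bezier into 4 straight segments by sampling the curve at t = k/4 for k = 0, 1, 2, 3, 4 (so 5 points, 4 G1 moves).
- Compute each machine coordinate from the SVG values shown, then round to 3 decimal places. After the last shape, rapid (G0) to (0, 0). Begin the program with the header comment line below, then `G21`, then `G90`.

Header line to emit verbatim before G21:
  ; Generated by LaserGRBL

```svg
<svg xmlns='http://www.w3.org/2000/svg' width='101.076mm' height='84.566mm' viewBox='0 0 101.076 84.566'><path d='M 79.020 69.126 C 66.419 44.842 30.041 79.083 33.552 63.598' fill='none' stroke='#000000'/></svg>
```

viewBox `0 0 101.076 84.566` with mm width/height → 1 unit = 1 mm. Flip: y_m = 84.566 − y_svg.

**Shape 1** — `<path>` cubic bezier, stroke `#000000` → cut (S890, F1371). Control points (SVG): P0=(79.020,69.126), P1=(66.419,44.842), P2=(30.041,79.083), P3=(33.552,63.598); sampled at t=k/4. Machine vertices: (79.020,15.440) → (66.106,24.371) → (50.244,21.504) → (37.403,16.986) → (33.552,20.968). Open path.

; Generated by LaserGRBL
G21
G90
G0 X79.020 Y15.440
M4 S890
G1 X66.106 Y24.371 F1371
G1 X50.244 Y21.504 F1371
G1 X37.403 Y16.986 F1371
G1 X33.552 Y20.968 F1371
M5
G0 X0.000 Y0.000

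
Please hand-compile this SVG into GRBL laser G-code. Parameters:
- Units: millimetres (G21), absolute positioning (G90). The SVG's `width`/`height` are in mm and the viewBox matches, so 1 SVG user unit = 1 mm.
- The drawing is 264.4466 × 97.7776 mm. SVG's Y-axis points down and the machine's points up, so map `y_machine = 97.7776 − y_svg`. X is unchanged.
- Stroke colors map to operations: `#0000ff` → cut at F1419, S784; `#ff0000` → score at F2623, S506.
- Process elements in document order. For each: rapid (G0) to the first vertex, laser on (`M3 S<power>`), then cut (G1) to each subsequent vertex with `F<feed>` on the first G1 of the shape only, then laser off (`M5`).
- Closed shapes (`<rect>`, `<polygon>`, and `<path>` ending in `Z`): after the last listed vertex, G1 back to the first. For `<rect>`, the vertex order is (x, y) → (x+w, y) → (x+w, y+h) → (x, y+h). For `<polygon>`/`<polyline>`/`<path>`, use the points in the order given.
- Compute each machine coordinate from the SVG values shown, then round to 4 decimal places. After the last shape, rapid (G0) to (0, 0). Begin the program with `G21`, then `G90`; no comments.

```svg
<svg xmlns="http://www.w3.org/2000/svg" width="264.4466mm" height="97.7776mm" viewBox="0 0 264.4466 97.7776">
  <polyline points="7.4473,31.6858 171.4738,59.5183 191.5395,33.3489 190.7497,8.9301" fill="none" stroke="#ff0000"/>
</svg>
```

G21
G90
G0 X7.4473 Y66.0918
M3 S506
G1 X171.4738 Y38.2593 F2623
G1 X191.5395 Y64.4287
G1 X190.7497 Y88.8475
M5
G0 X0.0000 Y0.0000

Since the viewBox matches the mm dimensions, user units are millimetres directly. The only transform is the Y-flip y_m = 97.7776 − y_svg.

Shape 1 is a open polyline drawn with `<polyline>`. Its stroke #ff0000 means score at S506, F2623. After flipping Y the toolpath is (7.4473,66.0918) → (171.4738,38.2593) → (191.5395,64.4287) → (190.7497,88.8475).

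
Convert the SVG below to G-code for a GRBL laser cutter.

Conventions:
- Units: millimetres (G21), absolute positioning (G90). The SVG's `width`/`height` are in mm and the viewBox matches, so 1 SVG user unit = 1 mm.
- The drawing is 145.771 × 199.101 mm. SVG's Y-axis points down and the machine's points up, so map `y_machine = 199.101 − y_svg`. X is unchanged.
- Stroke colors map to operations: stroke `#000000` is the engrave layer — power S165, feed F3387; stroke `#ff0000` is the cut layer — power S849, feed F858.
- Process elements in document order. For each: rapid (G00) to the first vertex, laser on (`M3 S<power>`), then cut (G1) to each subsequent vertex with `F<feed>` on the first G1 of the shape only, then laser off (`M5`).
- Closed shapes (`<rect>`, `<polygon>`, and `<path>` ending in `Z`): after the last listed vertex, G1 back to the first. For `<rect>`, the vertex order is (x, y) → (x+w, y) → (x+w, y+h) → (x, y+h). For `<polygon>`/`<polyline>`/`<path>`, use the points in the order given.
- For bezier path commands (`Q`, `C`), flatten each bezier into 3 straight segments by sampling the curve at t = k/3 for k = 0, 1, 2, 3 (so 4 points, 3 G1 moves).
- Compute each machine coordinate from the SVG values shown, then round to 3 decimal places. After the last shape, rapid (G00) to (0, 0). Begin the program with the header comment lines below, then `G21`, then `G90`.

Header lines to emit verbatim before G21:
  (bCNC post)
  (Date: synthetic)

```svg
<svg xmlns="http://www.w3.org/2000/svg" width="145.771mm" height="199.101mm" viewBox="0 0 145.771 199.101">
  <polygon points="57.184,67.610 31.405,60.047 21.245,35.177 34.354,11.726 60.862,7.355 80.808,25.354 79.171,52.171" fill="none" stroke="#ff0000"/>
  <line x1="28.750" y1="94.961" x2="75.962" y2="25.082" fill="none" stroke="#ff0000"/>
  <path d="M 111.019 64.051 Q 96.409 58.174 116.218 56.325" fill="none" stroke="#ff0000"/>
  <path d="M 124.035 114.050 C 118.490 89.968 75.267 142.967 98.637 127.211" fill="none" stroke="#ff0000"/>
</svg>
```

Since the viewBox matches the mm dimensions, user units are millimetres directly. The only transform is the Y-flip y_m = 199.101 − y_svg.

Shape 1 is a regular polygon drawn with `<polygon>`. Its stroke #ff0000 means cut at S849, F858. After flipping Y the toolpath is (57.184,131.491) → (31.405,139.054) → (21.245,163.924) → (34.354,187.375) → (60.862,191.746) → (80.808,173.747) → (79.171,146.930) → (57.184,131.491), returning to the start.

Shape 2 is a line segment drawn with `<line>`. Its stroke #ff0000 means cut at S849, F858. After flipping Y the toolpath is (28.750,104.140) → (75.962,174.019).

Shape 3 is a quadratic bezier drawn with `<path>`. Its stroke #ff0000 means cut at S849, F858. After flipping Y the toolpath is (111.019,135.050) → (105.103,138.520) → (106.836,141.096) → (116.218,142.776).

Shape 4 is a cubic bezier drawn with `<path>`. Its stroke #ff0000 means cut at S849, F858. After flipping Y the toolpath is (124.035,85.051) → (109.793,88.841) → (93.603,73.651) → (98.637,71.890).

(bCNC post)
(Date: synthetic)
G21
G90
G00 X57.184 Y131.491
M3 S849
G1 X31.405 Y139.054 F858
G1 X21.245 Y163.924
G1 X34.354 Y187.375
G1 X60.862 Y191.746
G1 X80.808 Y173.747
G1 X79.171 Y146.930
G1 X57.184 Y131.491
M5
G00 X28.750 Y104.140
M3 S849
G1 X75.962 Y174.019 F858
M5
G00 X111.019 Y135.050
M3 S849
G1 X105.103 Y138.520 F858
G1 X106.836 Y141.096
G1 X116.218 Y142.776
M5
G00 X124.035 Y85.051
M3 S849
G1 X109.793 Y88.841 F858
G1 X93.603 Y73.651
G1 X98.637 Y71.890
M5
G00 X0.000 Y0.000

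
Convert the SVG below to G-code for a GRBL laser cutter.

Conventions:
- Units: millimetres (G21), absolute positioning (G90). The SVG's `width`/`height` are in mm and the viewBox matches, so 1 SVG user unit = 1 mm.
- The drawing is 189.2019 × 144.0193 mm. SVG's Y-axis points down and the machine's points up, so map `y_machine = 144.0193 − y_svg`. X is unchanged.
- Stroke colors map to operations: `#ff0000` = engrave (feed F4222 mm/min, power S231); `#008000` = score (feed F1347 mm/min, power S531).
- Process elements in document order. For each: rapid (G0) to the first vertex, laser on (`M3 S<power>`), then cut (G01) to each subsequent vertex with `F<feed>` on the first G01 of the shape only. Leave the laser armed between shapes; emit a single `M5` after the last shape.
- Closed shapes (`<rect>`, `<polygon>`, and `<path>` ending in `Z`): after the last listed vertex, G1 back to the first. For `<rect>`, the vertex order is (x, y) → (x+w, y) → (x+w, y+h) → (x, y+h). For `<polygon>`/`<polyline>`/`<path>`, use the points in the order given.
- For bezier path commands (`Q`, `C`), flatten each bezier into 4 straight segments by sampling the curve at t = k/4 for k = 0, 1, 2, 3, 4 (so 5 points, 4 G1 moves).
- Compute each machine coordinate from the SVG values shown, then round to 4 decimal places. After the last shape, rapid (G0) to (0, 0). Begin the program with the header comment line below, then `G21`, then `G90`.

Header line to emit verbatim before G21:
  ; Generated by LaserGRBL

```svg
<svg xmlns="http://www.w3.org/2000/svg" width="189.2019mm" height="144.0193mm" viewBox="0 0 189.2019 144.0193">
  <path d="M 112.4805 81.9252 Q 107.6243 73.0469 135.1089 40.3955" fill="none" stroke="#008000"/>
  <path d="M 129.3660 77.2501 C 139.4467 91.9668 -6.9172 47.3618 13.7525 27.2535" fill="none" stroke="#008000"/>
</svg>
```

; Generated by LaserGRBL
G21
G90
G0 X112.4805 Y62.0941
M3 S531
G01 X112.0737 Y68.0191 F1347
G01 X115.7095 Y76.9157
G01 X123.3879 Y88.7839
G01 X135.1089 Y103.6238
G0 X129.3660 Y66.7692
M3 S531
G01 X112.6475 Y65.5448 F1347
G01 X67.5884 Y78.7081
G01 X24.5147 Y98.4011
G01 X13.7525 Y116.7658
M5
G0 X0.0000 Y0.0000

Since the viewBox matches the mm dimensions, user units are millimetres directly. The only transform is the Y-flip y_m = 144.0193 − y_svg.

Shape 1 is a quadratic bezier drawn with `<path>`. Its stroke #008000 means score at S531, F1347. After flipping Y the toolpath is (112.4805,62.0941) → (112.0737,68.0191) → (115.7095,76.9157) → (123.3879,88.7839) → (135.1089,103.6238).

Shape 2 is a cubic bezier drawn with `<path>`. Its stroke #008000 means score at S531, F1347. After flipping Y the toolpath is (129.3660,66.7692) → (112.6475,65.5448) → (67.5884,78.7081) → (24.5147,98.4011) → (13.7525,116.7658).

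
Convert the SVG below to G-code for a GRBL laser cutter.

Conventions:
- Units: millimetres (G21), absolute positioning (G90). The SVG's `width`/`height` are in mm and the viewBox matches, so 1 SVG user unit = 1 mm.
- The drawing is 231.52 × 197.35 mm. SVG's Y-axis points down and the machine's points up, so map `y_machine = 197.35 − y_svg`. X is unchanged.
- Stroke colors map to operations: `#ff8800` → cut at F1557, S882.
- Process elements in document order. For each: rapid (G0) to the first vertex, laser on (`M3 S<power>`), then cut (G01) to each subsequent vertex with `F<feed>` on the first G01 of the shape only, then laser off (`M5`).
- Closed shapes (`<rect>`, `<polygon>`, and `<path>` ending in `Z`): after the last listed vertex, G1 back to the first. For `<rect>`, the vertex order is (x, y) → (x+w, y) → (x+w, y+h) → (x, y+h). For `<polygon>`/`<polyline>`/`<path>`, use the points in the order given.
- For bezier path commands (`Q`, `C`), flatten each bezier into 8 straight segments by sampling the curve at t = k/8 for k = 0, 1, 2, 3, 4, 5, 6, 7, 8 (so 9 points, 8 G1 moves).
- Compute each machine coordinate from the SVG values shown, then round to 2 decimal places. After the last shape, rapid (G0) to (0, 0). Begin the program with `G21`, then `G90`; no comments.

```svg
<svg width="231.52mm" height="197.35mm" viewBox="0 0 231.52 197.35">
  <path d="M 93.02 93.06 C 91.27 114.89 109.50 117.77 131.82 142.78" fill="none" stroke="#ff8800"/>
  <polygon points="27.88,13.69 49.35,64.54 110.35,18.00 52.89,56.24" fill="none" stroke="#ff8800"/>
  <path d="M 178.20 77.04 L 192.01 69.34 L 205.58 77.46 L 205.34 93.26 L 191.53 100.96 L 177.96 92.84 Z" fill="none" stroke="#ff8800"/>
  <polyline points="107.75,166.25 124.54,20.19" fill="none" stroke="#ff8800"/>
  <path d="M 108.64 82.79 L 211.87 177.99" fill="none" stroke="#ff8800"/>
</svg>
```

G21
G90
G0 X93.02 Y104.29
M3 S882
G01 X93.27 Y96.91 F1557
G01 X95.21 Y90.83
G01 X98.64 Y85.56
G01 X103.39 Y80.62
G01 X109.27 Y75.54
G01 X116.10 Y69.82
G01 X123.67 Y62.99
G01 X131.82 Y54.57
M5
G0 X27.88 Y183.66
M3 S882
G01 X49.35 Y132.81 F1557
G01 X110.35 Y179.35
G01 X52.89 Y141.11
G01 X27.88 Y183.66
M5
G0 X178.20 Y120.31
M3 S882
G01 X192.01 Y128.01 F1557
G01 X205.58 Y119.89
G01 X205.34 Y104.09
G01 X191.53 Y96.39
G01 X177.96 Y104.51
G01 X178.20 Y120.31
M5
G0 X107.75 Y31.10
M3 S882
G01 X124.54 Y177.16 F1557
M5
G0 X108.64 Y114.56
M3 S882
G01 X211.87 Y19.36 F1557
M5
G0 X0.00 Y0.00

viewBox `0 0 231.52 197.35` with mm width/height → 1 unit = 1 mm. Flip: y_m = 197.35 − y_svg.

**Shape 1** — `<path>` cubic bezier, stroke `#ff8800` → cut (S882, F1557). Control points (SVG): P0=(93.02,93.06), P1=(91.27,114.89), P2=(109.50,117.77), P3=(131.82,142.78); sampled at t=k/8. Machine vertices: (93.02,104.29) → (93.27,96.91) → (95.21,90.83) → (98.64,85.56) → (103.39,80.62) → (109.27,75.54) → (116.10,69.82) → (123.67,62.99) → (131.82,54.57). Open path.

**Shape 2** — `<polygon>` closed polygon, stroke `#ff8800` → cut (S882, F1557). Machine vertices: (27.88,183.66) → (49.35,132.81) → (110.35,179.35) → (52.89,141.11) → (27.88,183.66). Closed: final G1 returns to the first vertex.

**Shape 3** — `<path>` regular polygon, stroke `#ff8800` → cut (S882, F1557). Machine vertices: (178.20,120.31) → (192.01,128.01) → (205.58,119.89) → (205.34,104.09) → (191.53,96.39) → (177.96,104.51) → (178.20,120.31). Closed: final G1 returns to the first vertex.

**Shape 4** — `<polyline>` line segment, stroke `#ff8800` → cut (S882, F1557). Machine vertices: (107.75,31.10) → (124.54,177.16). Open path.

**Shape 5** — `<path>` line segment, stroke `#ff8800` → cut (S882, F1557). Machine vertices: (108.64,114.56) → (211.87,19.36). Open path.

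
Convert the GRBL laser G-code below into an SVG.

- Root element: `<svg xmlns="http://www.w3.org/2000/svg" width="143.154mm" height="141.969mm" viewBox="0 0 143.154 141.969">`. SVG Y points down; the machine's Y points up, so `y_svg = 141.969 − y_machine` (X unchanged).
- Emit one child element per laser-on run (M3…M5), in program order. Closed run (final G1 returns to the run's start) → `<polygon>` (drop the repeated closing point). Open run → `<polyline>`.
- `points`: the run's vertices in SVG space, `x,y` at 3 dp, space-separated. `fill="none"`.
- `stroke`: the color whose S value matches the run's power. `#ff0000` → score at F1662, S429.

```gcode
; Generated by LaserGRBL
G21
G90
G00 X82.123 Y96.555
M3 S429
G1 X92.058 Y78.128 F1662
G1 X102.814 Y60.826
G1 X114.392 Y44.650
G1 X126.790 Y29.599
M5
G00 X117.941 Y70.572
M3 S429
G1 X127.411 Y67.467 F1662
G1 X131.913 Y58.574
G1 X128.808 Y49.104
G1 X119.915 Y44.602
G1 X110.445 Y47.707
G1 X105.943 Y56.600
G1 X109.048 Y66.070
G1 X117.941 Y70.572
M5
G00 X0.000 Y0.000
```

Machine Y-up, SVG Y-down with viewBox height 141.969, so y_svg = 141.969 − y_machine; X carries over. Every run uses S429, so all elements get stroke `#ff0000` (score).

Run 1: The run is open, so emit a `<polyline>` with points (Y-flipped): 82.123,45.414 92.058,63.841 102.814,81.143 114.392,97.319 126.790,112.370.

Run 2: The run returns to its start, so emit a `<polygon>` with points (Y-flipped): 117.941,71.397 127.411,74.502 131.913,83.395 128.808,92.865 119.915,97.367 110.445,94.262 105.943,85.369 109.048,75.899.

<svg xmlns="http://www.w3.org/2000/svg" width="143.154mm" height="141.969mm" viewBox="0 0 143.154 141.969">
  <polyline points="82.123,45.414 92.058,63.841 102.814,81.143 114.392,97.319 126.790,112.370" fill="none" stroke="#ff0000"/>
  <polygon points="117.941,71.397 127.411,74.502 131.913,83.395 128.808,92.865 119.915,97.367 110.445,94.262 105.943,85.369 109.048,75.899" fill="none" stroke="#ff0000"/>
</svg>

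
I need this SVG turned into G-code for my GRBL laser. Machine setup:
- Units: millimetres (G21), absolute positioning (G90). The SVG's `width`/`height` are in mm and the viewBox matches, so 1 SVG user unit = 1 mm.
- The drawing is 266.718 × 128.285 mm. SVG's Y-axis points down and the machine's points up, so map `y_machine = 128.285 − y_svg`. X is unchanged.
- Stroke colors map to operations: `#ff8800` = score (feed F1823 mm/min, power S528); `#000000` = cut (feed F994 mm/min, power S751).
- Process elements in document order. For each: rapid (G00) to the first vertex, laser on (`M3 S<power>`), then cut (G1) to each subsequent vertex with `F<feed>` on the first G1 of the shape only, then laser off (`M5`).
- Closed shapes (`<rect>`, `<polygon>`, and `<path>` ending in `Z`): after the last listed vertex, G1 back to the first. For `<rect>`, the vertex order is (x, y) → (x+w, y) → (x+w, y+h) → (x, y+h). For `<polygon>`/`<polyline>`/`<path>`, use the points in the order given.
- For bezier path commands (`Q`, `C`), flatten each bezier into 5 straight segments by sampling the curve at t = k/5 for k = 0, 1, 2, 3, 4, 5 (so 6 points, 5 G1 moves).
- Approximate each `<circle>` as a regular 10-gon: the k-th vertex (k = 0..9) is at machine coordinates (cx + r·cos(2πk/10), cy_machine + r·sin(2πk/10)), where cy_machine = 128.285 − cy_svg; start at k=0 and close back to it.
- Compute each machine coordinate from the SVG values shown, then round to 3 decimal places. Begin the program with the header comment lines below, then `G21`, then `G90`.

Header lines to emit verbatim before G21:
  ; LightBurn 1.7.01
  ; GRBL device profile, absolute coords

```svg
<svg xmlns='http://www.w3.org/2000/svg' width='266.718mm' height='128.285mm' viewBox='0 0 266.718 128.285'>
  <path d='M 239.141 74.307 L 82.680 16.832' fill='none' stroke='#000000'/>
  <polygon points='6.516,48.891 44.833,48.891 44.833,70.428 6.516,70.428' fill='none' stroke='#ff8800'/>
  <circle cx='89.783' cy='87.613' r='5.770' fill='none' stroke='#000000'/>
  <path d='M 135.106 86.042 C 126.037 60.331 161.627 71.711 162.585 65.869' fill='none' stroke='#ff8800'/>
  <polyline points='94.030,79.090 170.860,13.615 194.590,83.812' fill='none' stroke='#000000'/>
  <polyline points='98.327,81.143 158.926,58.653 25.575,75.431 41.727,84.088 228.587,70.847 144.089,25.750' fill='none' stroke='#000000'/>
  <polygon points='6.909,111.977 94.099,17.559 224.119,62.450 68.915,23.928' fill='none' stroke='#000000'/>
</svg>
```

Since the viewBox matches the mm dimensions, user units are millimetres directly. The only transform is the Y-flip y_m = 128.285 − y_svg.

Shape 1 is a line segment drawn with `<path>`. Its stroke #000000 means cut at S751, F994. After flipping Y the toolpath is (239.141,53.978) → (82.680,111.453).

Shape 2 is a rectangle drawn with `<polygon>`. Its stroke #ff8800 means score at S528, F1823. After flipping Y the toolpath is (6.516,79.394) → (44.833,79.394) → (44.833,57.857) → (6.516,57.857) → (6.516,79.394), returning to the start.

Shape 3 is a circle drawn with `<circle>`. Its stroke #000000 means cut at S751, F994. After flipping Y the toolpath is (95.553,40.672) → (94.451,44.064) → (91.566,46.160) → (88.000,46.160) → (85.115,44.064) → (84.013,40.672) → (85.115,37.280) → (88.000,35.184) → (91.566,35.184) → (94.451,37.280) → (95.553,40.672), returning to the start.

Shape 4 is a cubic bezier drawn with `<path>`. Its stroke #ff8800 means score at S528, F1823. After flipping Y the toolpath is (135.106,42.243) → (134.389,53.653) → (140.585,58.769) → (149.887,60.196) → (158.489,60.543) → (162.585,62.416).

Shape 5 is a open polyline drawn with `<polyline>`. Its stroke #000000 means cut at S751, F994. After flipping Y the toolpath is (94.030,49.195) → (170.860,114.670) → (194.590,44.473).

Shape 6 is a open polyline drawn with `<polyline>`. Its stroke #000000 means cut at S751, F994. After flipping Y the toolpath is (98.327,47.142) → (158.926,69.632) → (25.575,52.854) → (41.727,44.197) → (228.587,57.438) → (144.089,102.535).

Shape 7 is a closed polygon drawn with `<polygon>`. Its stroke #000000 means cut at S751, F994. After flipping Y the toolpath is (6.909,16.308) → (94.099,110.726) → (224.119,65.835) → (68.915,104.357) → (6.909,16.308), returning to the start.

; LightBurn 1.7.01
; GRBL device profile, absolute coords
G21
G90
G00 X239.141 Y53.978
M3 S751
G1 X82.680 Y111.453 F994
M5
G00 X6.516 Y79.394
M3 S528
G1 X44.833 Y79.394 F1823
G1 X44.833 Y57.857
G1 X6.516 Y57.857
G1 X6.516 Y79.394
M5
G00 X95.553 Y40.672
M3 S751
G1 X94.451 Y44.064 F994
G1 X91.566 Y46.160
G1 X88.000 Y46.160
G1 X85.115 Y44.064
G1 X84.013 Y40.672
G1 X85.115 Y37.280
G1 X88.000 Y35.184
G1 X91.566 Y35.184
G1 X94.451 Y37.280
G1 X95.553 Y40.672
M5
G00 X135.106 Y42.243
M3 S528
G1 X134.389 Y53.653 F1823
G1 X140.585 Y58.769
G1 X149.887 Y60.196
G1 X158.489 Y60.543
G1 X162.585 Y62.416
M5
G00 X94.030 Y49.195
M3 S751
G1 X170.860 Y114.670 F994
G1 X194.590 Y44.473
M5
G00 X98.327 Y47.142
M3 S751
G1 X158.926 Y69.632 F994
G1 X25.575 Y52.854
G1 X41.727 Y44.197
G1 X228.587 Y57.438
G1 X144.089 Y102.535
M5
G00 X6.909 Y16.308
M3 S751
G1 X94.099 Y110.726 F994
G1 X224.119 Y65.835
G1 X68.915 Y104.357
G1 X6.909 Y16.308
M5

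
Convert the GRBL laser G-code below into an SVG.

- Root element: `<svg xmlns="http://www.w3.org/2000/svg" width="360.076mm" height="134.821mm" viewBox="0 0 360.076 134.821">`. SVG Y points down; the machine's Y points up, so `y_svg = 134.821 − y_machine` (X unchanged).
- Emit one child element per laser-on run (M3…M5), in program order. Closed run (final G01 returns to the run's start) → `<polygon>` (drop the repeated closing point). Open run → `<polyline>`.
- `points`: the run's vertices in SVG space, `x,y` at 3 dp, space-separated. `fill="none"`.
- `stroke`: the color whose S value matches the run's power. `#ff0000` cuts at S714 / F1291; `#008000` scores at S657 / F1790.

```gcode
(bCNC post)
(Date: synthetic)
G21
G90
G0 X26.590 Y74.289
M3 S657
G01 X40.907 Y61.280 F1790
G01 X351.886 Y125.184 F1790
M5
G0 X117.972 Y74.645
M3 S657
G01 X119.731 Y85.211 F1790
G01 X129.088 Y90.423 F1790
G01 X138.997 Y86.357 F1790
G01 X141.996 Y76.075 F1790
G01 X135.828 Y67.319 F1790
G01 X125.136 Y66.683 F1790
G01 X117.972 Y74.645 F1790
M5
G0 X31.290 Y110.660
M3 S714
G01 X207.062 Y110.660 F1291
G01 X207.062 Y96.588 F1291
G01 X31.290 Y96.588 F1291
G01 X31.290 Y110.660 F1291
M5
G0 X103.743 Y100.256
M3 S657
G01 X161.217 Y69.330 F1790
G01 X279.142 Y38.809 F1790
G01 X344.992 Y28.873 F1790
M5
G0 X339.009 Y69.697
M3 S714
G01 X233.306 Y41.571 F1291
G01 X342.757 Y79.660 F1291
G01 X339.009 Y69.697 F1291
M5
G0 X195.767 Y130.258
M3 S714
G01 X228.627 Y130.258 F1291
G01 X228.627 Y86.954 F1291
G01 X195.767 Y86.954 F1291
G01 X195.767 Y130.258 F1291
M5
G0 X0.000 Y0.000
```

<svg xmlns="http://www.w3.org/2000/svg" width="360.076mm" height="134.821mm" viewBox="0 0 360.076 134.821">
  <polyline points="26.590,60.532 40.907,73.541 351.886,9.637" fill="none" stroke="#008000"/>
  <polygon points="117.972,60.176 119.731,49.610 129.088,44.398 138.997,48.464 141.996,58.746 135.828,67.502 125.136,68.138" fill="none" stroke="#008000"/>
  <polygon points="31.290,24.161 207.062,24.161 207.062,38.233 31.290,38.233" fill="none" stroke="#ff0000"/>
  <polyline points="103.743,34.565 161.217,65.491 279.142,96.012 344.992,105.948" fill="none" stroke="#008000"/>
  <polygon points="339.009,65.124 233.306,93.250 342.757,55.161" fill="none" stroke="#ff0000"/>
  <polygon points="195.767,4.563 228.627,4.563 228.627,47.867 195.767,47.867" fill="none" stroke="#ff0000"/>
</svg>

y_svg = 134.821 − y_m.

[1] S657→`#008000` (score); open run; points: 26.590,60.532 40.907,73.541 351.886,9.637

[2] S657→`#008000` (score); closed run; points: 117.972,60.176 119.731,49.610 129.088,44.398 138.997,48.464 141.996,58.746 135.828,67.502 125.136,68.138

[3] S714→`#ff0000` (cut); closed run; points: 31.290,24.161 207.062,24.161 207.062,38.233 31.290,38.233

[4] S657→`#008000` (score); open run; points: 103.743,34.565 161.217,65.491 279.142,96.012 344.992,105.948

[5] S714→`#ff0000` (cut); closed run; points: 339.009,65.124 233.306,93.250 342.757,55.161

[6] S714→`#ff0000` (cut); closed run; points: 195.767,4.563 228.627,4.563 228.627,47.867 195.767,47.867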